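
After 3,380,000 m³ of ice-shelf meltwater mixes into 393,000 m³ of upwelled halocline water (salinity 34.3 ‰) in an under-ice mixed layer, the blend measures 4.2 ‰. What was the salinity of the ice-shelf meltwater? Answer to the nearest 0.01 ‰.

0.70 ‰

Salt balance: 393,000×34.3 + 3,380,000×S = 3,773,000×4.2
13,479,900 + 3,380,000·S = 15,846,600
S = (15,846,600 − 13,479,900) / 3,380,000 = 0.7002 ‰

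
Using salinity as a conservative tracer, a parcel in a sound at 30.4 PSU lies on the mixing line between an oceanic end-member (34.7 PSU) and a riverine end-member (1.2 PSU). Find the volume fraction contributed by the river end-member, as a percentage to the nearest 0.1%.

Let f be the freshwater fraction. Salt balance per unit volume:
f×1.2 + (1−f)×34.7 = 30.4
f = (34.7 − 30.4) / (34.7 − 1.2) = 4.3/33.5 = 0.1284

12.8%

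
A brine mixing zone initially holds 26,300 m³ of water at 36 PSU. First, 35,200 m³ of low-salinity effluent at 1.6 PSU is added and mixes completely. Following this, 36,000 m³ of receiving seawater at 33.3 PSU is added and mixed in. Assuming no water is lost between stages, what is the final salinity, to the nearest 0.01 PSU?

22.58 PSU

Salt balance:
Initial salt = 26,300×36 = 946,800
After stage 1: salt = 946,800 + 35,200×1.6 = 1,003,120; volume = 61,500 m³; S = 16.311 PSU
After stage 2: salt = 1,003,120 + 36,000×33.3 = 2,201,920; volume = 97,500 m³
S = 2,201,920 / 97,500 = 22.5838 PSU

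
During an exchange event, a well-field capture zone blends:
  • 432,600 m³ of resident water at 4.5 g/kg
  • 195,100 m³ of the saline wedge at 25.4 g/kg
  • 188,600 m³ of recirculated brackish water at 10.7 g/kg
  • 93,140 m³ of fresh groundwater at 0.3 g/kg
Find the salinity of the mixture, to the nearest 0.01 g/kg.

9.84 g/kg

Mass of salt is conserved:
salt = 432,600×4.5 + 195,100×25.4 + 188,600×10.7 + 93,140×0.3 = 1,946,700 + 4,955,540 + 2,018,020 + 27,942 = 8,948,202
volume = 432,600 + 195,100 + 188,600 + 93,140 = 909,440 m³
S = 8,948,202 / 909,440 = 9.8392 g/kg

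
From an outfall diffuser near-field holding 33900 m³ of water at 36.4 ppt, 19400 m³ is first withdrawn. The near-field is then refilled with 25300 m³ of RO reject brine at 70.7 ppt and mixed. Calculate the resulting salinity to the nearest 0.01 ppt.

58.20 ppt

Remaining after removal: 14,500 m³ at 36.4 ppt (salt = 527,800)
After addition: salt = 527,800 + 25,300×70.7 = 2,316,510; volume = 39,800 m³
S = 2,316,510 / 39,800 = 58.2038 ppt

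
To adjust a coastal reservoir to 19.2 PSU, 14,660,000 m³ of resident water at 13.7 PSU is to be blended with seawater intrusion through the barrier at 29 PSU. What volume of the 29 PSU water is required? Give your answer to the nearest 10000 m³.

8230000 m³

Salt balance: 14,660,000×13.7 + V×29 = (14,660,000+V)×19.2
200,842,000 + 29V = 281,472,000 + 19.2V
80,630,000 = 9.8V
V = 8,227,551.02 m³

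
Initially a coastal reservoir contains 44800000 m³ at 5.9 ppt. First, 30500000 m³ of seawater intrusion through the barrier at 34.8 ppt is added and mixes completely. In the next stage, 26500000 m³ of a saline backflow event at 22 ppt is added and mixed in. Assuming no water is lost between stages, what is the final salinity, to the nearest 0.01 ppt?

18.75 ppt

Conserving salt mass:
Initial salt = 44,800,000×5.9 = 264,320,000
After stage 1: salt = 264,320,000 + 30,500,000×34.8 = 1,325,720,000; volume = 75,300,000 m³; S = 17.606 ppt
After stage 2: salt = 1,325,720,000 + 26,500,000×22 = 1,908,720,000; volume = 101,800,000 m³
S = 1,908,720,000 / 101,800,000 = 18.7497 ppt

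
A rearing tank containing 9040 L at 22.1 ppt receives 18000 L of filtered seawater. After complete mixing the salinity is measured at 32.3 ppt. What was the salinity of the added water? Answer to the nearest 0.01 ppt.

37.42 ppt

Salt balance: 9,040×22.1 + 18,000×S = 27,040×32.3
199,784 + 18,000·S = 873,392
S = (873,392 − 199,784) / 18,000 = 37.4227 ppt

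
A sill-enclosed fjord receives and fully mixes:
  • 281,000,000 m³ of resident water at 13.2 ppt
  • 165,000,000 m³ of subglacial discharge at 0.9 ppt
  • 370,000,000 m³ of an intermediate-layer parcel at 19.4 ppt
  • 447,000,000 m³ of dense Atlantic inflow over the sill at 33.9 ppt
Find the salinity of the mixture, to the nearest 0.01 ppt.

20.74 ppt

Total salt / total volume:
salt = 281,000,000×13.2 + 165,000,000×0.9 + 370,000,000×19.4 + 447,000,000×33.9 = 3,709,200,000 + 148,500,000 + 7,178,000,000 + 15,153,300,000 = 26,189,000,000
volume = 281,000,000 + 165,000,000 + 370,000,000 + 447,000,000 = 1,263,000,000 m³
S = 26,189,000,000 / 1,263,000,000 = 20.7356 ppt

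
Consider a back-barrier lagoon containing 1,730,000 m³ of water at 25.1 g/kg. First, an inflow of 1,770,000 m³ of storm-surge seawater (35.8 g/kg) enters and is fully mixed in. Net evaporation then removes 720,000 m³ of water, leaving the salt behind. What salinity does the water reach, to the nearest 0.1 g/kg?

After mixing: salt = 1,730,000×25.1 + 1,770,000×35.8 = 106,789,000; volume = 3,500,000 m³
After evaporation: salt unchanged = 106,789,000; volume = 3,500,000 − 720,000 = 2,780,000 m³
S = 106,789,000 / 2,780,000 = 38.4133 g/kg

38.4 g/kg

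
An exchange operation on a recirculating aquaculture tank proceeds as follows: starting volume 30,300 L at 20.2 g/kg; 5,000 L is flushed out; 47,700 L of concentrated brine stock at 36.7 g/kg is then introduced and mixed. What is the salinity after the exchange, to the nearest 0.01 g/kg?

30.98 g/kg

Remaining after removal: 25,300 L at 20.2 g/kg (salt = 511,060)
After addition: salt = 511,060 + 47,700×36.7 = 2,261,650; volume = 73,000 L
S = 2,261,650 / 73,000 = 30.9815 g/kg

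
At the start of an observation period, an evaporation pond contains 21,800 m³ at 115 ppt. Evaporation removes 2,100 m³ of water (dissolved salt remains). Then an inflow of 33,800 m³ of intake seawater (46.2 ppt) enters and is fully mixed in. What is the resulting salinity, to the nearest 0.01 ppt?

After evaporation: salt = 21,800×115 = 2,507,000; volume = 21,800 − 2,100 = 19,700 m³
After mixing: salt = 2,507,000 + 33,800×46.2 = 4,068,560; volume = 19,700 + 33,800 = 53,500 m³
S = 4,068,560 / 53,500 = 76.0479 ppt

76.05 ppt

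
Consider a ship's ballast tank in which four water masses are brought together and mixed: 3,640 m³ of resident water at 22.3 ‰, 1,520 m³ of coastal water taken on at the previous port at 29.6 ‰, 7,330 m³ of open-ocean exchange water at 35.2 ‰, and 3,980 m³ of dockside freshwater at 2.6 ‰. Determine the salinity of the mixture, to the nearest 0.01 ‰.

23.95 ‰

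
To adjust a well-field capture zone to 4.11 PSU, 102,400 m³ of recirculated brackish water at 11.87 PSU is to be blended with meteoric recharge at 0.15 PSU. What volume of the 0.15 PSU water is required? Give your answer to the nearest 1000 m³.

Salt balance: 102,400×11.87 + V×0.15 = (102,400+V)×4.11
1,215,488 + 0.15V = 420,864 + 4.11V
794,624 = 3.96V
V = 200,662.63 m³

201000 m³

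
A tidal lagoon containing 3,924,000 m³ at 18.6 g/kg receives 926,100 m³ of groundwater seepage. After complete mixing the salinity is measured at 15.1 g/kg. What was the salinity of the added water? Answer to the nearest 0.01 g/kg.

0.27 g/kg

Salt balance: 3,924,000×18.6 + 926,100×S = 4,850,100×15.1
72,986,400 + 926,100·S = 73,236,510
S = (73,236,510 − 72,986,400) / 926,100 = 0.2701 g/kg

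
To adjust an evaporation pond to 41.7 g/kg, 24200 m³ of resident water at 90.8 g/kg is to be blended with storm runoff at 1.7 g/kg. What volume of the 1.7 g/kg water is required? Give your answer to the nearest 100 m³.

29700 m³

Salt balance: 24,200×90.8 + V×1.7 = (24,200+V)×41.7
2,197,360 + 1.7V = 1,009,140 + 41.7V
1,188,220 = 40V
V = 29,705.5 m³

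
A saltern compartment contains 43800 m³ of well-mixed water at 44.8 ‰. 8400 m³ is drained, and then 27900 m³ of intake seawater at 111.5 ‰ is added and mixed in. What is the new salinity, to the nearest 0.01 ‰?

74.20 ‰

Remaining after removal: 35,400 m³ at 44.8 ‰ (salt = 1,585,920)
After addition: salt = 1,585,920 + 27,900×111.5 = 4,696,770; volume = 63,300 m³
S = 4,696,770 / 63,300 = 74.1986 ‰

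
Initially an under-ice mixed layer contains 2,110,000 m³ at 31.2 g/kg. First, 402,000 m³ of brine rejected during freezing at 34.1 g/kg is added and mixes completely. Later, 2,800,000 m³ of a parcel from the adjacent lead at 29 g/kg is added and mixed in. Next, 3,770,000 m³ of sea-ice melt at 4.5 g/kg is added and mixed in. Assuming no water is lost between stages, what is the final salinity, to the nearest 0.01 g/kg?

19.57 g/kg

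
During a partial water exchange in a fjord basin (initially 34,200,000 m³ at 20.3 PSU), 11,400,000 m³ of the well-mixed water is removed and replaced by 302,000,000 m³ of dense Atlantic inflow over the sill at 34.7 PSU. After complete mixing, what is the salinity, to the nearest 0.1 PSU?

33.7 PSU

Remaining after removal: 22,800,000 m³ at 20.3 PSU (salt = 462,840,000)
After addition: salt = 462,840,000 + 302,000,000×34.7 = 10,942,240,000; volume = 324,800,000 m³
S = 10,942,240,000 / 324,800,000 = 33.6892 PSU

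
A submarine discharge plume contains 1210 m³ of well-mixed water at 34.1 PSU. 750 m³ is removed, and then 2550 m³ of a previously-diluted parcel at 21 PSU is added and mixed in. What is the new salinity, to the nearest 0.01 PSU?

Remaining after removal: 460 m³ at 34.1 PSU (salt = 15,686)
After addition: salt = 15,686 + 2,550×21 = 69,236; volume = 3,010 m³
S = 69,236 / 3,010 = 23.002 PSU

23.00 PSU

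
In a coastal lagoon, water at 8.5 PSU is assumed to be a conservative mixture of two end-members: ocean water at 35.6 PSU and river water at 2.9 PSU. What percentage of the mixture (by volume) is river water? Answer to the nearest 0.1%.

82.9%

Let f be the freshwater fraction. Salt balance per unit volume:
f×2.9 + (1−f)×35.6 = 8.5
f = (35.6 − 8.5) / (35.6 − 2.9) = 27.1/32.7 = 0.8287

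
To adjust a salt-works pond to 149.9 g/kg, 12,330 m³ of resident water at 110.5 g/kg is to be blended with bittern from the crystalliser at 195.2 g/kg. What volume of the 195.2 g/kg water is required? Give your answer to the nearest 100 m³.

10700 m³

Salt balance: 12,330×110.5 + V×195.2 = (12,330+V)×149.9
1,362,465 + 195.2V = 1,848,267 + 149.9V
485,802 = 45.3V
V = 10,724.11 m³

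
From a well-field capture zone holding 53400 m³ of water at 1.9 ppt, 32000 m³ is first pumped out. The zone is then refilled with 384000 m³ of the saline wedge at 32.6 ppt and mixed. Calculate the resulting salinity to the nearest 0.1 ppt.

Remaining after removal: 21,400 m³ at 1.9 ppt (salt = 40,660)
After addition: salt = 40,660 + 384,000×32.6 = 12,559,060; volume = 405,400 m³
S = 12,559,060 / 405,400 = 30.9794 ppt

31.0 ppt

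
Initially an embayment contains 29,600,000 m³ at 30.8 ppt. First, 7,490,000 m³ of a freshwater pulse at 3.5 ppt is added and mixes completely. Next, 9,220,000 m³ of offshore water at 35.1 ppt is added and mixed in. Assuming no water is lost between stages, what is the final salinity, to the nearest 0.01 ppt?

Salt balance:
Initial salt = 29,600,000×30.8 = 911,680,000
After stage 1: salt = 911,680,000 + 7,490,000×3.5 = 937,895,000; volume = 37,090,000 m³; S = 25.287 ppt
After stage 2: salt = 937,895,000 + 9,220,000×35.1 = 1,261,517,000; volume = 46,310,000 m³
S = 1,261,517,000 / 46,310,000 = 27.2407 ppt

27.24 ppt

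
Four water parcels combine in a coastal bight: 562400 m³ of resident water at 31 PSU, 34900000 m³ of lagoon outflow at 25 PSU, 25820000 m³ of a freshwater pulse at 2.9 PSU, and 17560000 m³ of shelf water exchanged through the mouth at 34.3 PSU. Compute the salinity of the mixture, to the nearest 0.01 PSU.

Mass of salt is conserved:
salt = 562,400×31 + 34,900,000×25 + 25,820,000×2.9 + 17,560,000×34.3 = 17,434,400 + 872,500,000 + 74,878,000 + 602,308,000 = 1,567,120,400
volume = 562,400 + 34,900,000 + 25,820,000 + 17,560,000 = 78,842,400 m³
S = 1,567,120,400 / 78,842,400 = 19.8766 PSU

19.88 PSU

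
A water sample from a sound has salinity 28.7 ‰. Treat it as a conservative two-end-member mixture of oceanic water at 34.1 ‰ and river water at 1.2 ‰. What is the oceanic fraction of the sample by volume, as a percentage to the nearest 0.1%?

83.6%

Let g be the oceanic fraction. Salt balance per unit volume:
g×34.1 + (1−g)×1.2 = 28.7
g = (28.7 − 1.2) / (34.1 − 1.2) = 27.5/32.9 = 0.8359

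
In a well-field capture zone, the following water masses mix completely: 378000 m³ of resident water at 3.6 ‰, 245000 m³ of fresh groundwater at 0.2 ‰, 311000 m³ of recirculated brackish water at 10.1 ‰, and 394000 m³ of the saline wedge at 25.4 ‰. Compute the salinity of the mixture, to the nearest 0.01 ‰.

10.96 ‰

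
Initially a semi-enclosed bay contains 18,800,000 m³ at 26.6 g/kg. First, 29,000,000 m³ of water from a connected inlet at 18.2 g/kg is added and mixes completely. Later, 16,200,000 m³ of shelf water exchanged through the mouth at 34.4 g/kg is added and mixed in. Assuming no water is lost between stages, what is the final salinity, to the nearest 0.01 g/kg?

24.77 g/kg

Weighted by volume,
Initial salt = 18,800,000×26.6 = 500,080,000
After stage 1: salt = 500,080,000 + 29,000,000×18.2 = 1,027,880,000; volume = 47,800,000 m³; S = 21.504 g/kg
After stage 2: salt = 1,027,880,000 + 16,200,000×34.4 = 1,585,160,000; volume = 64,000,000 m³
S = 1,585,160,000 / 64,000,000 = 24.7681 g/kg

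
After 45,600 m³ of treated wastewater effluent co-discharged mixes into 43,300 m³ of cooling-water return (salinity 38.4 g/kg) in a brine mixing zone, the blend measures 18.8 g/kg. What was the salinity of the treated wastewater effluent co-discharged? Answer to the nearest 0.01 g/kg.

0.19 g/kg

Salt balance: 43,300×38.4 + 45,600×S = 88,900×18.8
1,662,720 + 45,600·S = 1,671,320
S = (1,671,320 − 1,662,720) / 45,600 = 0.1886 g/kg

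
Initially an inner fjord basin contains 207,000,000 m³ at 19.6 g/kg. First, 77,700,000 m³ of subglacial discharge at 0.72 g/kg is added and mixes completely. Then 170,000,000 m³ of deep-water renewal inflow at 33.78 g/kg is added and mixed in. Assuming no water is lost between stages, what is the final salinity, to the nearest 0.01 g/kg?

Weighted by volume,
Initial salt = 207,000,000×19.6 = 4,057,200,000
After stage 1: salt = 4,057,200,000 + 77,700,000×0.72 = 4,113,144,000; volume = 284,700,000 m³; S = 14.447 g/kg
After stage 2: salt = 4,113,144,000 + 170,000,000×33.78 = 9,855,744,000; volume = 454,700,000 m³
S = 9,855,744,000 / 454,700,000 = 21.6753 g/kg

21.68 g/kg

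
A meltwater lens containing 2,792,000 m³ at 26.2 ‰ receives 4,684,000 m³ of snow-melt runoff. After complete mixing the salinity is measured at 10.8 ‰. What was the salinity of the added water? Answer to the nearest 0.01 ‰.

1.62 ‰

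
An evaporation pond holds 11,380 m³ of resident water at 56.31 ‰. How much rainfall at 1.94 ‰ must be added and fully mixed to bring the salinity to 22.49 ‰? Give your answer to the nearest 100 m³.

Salt balance: 11,380×56.31 + V×1.94 = (11,380+V)×22.49
640,807.8 + 1.94V = 255,936.2 + 22.49V
384,871.6 = 20.55V
V = 18,728.55 m³

18700 m³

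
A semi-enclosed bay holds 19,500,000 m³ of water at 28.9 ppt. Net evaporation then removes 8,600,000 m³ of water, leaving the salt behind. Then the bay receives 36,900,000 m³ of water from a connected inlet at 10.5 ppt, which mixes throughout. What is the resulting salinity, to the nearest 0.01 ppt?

19.90 ppt

After evaporation: salt = 19,500,000×28.9 = 563,550,000; volume = 19,500,000 − 8,600,000 = 10,900,000 m³
After mixing: salt = 563,550,000 + 36,900,000×10.5 = 951,000,000; volume = 10,900,000 + 36,900,000 = 47,800,000 m³
S = 951,000,000 / 47,800,000 = 19.8954 ppt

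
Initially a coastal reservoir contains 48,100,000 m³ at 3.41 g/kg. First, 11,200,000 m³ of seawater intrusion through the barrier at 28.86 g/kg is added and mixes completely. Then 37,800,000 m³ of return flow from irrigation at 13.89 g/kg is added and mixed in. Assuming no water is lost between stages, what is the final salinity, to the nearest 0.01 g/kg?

10.43 g/kg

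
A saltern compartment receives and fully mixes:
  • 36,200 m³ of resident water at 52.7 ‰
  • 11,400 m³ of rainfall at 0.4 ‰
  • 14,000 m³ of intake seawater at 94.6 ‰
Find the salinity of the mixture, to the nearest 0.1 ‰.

Total salt / total volume:
salt = 36,200×52.7 + 11,400×0.4 + 14,000×94.6 = 1,907,740 + 4,560 + 1,324,400 = 3,236,700
volume = 36,200 + 11,400 + 14,000 = 61,600 m³
S = 3,236,700 / 61,600 = 52.544 ‰

52.5 ‰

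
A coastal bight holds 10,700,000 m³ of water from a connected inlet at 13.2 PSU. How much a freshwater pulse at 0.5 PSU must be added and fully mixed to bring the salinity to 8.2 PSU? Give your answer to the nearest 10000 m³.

6950000 m³

Salt balance: 10,700,000×13.2 + V×0.5 = (10,700,000+V)×8.2
141,240,000 + 0.5V = 87,740,000 + 8.2V
53,500,000 = 7.7V
V = 6,948,051.95 m³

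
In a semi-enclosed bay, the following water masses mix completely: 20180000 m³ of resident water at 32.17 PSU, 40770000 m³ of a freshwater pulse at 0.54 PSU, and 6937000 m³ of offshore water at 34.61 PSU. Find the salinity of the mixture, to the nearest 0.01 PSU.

By conservation of dissolved salt,
salt = 20,180,000×32.17 + 40,770,000×0.54 + 6,937,000×34.61 = 649,190,600 + 22,015,800 + 240,089,570 = 911,295,970
volume = 20,180,000 + 40,770,000 + 6,937,000 = 67,887,000 m³
S = 911,295,970 / 67,887,000 = 13.4237 PSU

13.42 PSU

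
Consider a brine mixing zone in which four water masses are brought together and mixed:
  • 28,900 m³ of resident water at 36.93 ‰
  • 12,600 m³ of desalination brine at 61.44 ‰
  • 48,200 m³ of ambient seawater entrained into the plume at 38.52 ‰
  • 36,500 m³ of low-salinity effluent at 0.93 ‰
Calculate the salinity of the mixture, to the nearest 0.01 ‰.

29.57 ‰

Conserving salt mass:
salt = 28,900×36.93 + 12,600×61.44 + 48,200×38.52 + 36,500×0.93 = 1,067,277 + 774,144 + 1,856,664 + 33,945 = 3,732,030
volume = 28,900 + 12,600 + 48,200 + 36,500 = 126,200 m³
S = 3,732,030 / 126,200 = 29.5723 ‰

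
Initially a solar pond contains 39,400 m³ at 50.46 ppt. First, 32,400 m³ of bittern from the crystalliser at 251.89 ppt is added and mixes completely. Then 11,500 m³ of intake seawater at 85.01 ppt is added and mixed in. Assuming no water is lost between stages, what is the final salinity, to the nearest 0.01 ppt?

Mass of salt is conserved:
Initial salt = 39,400×50.46 = 1,988,124
After stage 1: salt = 1,988,124 + 32,400×251.89 = 10,149,360; volume = 71,800 m³; S = 141.356 ppt
After stage 2: salt = 10,149,360 + 11,500×85.01 = 11,126,975; volume = 83,300 m³
S = 11,126,975 / 83,300 = 133.5771 ppt

133.58 ppt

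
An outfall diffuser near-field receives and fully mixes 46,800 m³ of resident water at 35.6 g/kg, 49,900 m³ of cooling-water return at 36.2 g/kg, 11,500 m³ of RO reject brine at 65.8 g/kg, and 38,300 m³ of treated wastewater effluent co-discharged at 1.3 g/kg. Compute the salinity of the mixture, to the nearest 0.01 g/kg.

29.21 g/kg

Weighted by volume,
salt = 46,800×35.6 + 49,900×36.2 + 11,500×65.8 + 38,300×1.3 = 1,666,080 + 1,806,380 + 756,700 + 49,790 = 4,278,950
volume = 46,800 + 49,900 + 11,500 + 38,300 = 146,500 m³
S = 4,278,950 / 146,500 = 29.2078 g/kg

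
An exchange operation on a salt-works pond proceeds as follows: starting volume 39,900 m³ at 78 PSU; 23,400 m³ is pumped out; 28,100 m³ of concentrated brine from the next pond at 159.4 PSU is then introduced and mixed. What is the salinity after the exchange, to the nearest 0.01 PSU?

129.29 PSU

Remaining after removal: 16,500 m³ at 78 PSU (salt = 1,287,000)
After addition: salt = 1,287,000 + 28,100×159.4 = 5,766,140; volume = 44,600 m³
S = 5,766,140 / 44,600 = 129.2857 PSU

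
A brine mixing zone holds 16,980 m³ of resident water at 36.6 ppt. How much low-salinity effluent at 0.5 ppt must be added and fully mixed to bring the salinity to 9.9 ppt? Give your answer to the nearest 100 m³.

48200 m³

Salt balance: 16,980×36.6 + V×0.5 = (16,980+V)×9.9
621,468 + 0.5V = 168,102 + 9.9V
453,366 = 9.4V
V = 48,230.43 m³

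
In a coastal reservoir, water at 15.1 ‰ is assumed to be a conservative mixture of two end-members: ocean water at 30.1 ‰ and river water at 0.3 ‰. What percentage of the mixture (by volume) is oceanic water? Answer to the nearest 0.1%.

Let g be the oceanic fraction. Salt balance per unit volume:
g×30.1 + (1−g)×0.3 = 15.1
g = (15.1 − 0.3) / (30.1 − 0.3) = 14.8/29.8 = 0.4966

49.7%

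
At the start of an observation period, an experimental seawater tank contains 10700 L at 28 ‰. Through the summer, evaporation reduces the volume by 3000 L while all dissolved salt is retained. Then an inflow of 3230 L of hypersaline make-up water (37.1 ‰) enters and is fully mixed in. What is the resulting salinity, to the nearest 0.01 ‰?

38.37 ‰

After evaporation: salt = 10,700×28 = 299,600; volume = 10,700 − 3,000 = 7,700 L
After mixing: salt = 299,600 + 3,230×37.1 = 419,433; volume = 7,700 + 3,230 = 10,930 L
S = 419,433 / 10,930 = 38.3745 ‰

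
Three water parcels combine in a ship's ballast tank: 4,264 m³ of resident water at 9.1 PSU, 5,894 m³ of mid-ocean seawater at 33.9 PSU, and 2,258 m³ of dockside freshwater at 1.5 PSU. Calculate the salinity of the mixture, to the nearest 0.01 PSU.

19.49 PSU

Conserving salt mass:
salt = 4,264×9.1 + 5,894×33.9 + 2,258×1.5 = 38,802.4 + 199,806.6 + 3,387 = 241,996
volume = 4,264 + 5,894 + 2,258 = 12,416 m³
S = 241,996 / 12,416 = 19.4907 PSU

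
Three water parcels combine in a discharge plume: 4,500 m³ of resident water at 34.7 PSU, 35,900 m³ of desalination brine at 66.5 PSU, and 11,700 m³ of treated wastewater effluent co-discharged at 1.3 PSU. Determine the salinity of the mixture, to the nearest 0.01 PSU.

49.11 PSU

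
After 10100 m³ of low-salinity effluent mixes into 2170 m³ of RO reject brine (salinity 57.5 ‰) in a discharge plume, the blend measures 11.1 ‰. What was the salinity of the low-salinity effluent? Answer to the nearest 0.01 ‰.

Salt balance: 2,170×57.5 + 10,100×S = 12,270×11.1
124,775 + 10,100·S = 136,197
S = (136,197 − 124,775) / 10,100 = 1.1309 ‰

1.13 ‰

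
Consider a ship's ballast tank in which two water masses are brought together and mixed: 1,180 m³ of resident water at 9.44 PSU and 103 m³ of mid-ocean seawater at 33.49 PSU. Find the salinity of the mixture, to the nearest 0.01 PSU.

By conservation of dissolved salt,
salt = 1,180×9.44 + 103×33.49 = 11,139.2 + 3,449.47 = 14,588.67
volume = 1,180 + 103 = 1,283 m³
S = 14,588.67 / 1,283 = 11.3707 PSU

11.37 PSU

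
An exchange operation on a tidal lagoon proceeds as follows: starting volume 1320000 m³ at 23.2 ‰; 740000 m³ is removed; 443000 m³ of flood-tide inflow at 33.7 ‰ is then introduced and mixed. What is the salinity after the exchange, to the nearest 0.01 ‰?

Remaining after removal: 580,000 m³ at 23.2 ‰ (salt = 13,456,000)
After addition: salt = 13,456,000 + 443,000×33.7 = 28,385,100; volume = 1,023,000 m³
S = 28,385,100 / 1,023,000 = 27.7469 ‰

27.75 ‰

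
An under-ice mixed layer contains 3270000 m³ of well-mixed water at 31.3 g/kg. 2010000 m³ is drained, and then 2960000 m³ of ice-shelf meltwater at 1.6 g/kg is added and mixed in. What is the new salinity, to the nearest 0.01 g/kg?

10.47 g/kg

Remaining after removal: 1,260,000 m³ at 31.3 g/kg (salt = 39,438,000)
After addition: salt = 39,438,000 + 2,960,000×1.6 = 44,174,000; volume = 4,220,000 m³
S = 44,174,000 / 4,220,000 = 10.4678 g/kg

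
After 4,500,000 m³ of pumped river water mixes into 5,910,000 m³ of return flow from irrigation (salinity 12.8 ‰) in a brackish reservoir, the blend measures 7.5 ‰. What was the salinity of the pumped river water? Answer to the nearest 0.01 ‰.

0.54 ‰

Salt balance: 5,910,000×12.8 + 4,500,000×S = 10,410,000×7.5
75,648,000 + 4,500,000·S = 78,075,000
S = (78,075,000 − 75,648,000) / 4,500,000 = 0.5393 ‰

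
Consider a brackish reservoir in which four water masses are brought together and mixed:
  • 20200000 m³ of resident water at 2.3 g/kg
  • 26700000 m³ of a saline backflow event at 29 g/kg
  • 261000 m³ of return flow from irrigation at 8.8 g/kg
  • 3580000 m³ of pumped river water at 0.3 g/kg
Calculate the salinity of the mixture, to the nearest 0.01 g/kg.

16.24 g/kg

By conservation of dissolved salt,
salt = 20,200,000×2.3 + 26,700,000×29 + 261,000×8.8 + 3,580,000×0.3 = 46,460,000 + 774,300,000 + 2,296,800 + 1,074,000 = 824,130,800
volume = 20,200,000 + 26,700,000 + 261,000 + 3,580,000 = 50,741,000 m³
S = 824,130,800 / 50,741,000 = 16.2419 g/kg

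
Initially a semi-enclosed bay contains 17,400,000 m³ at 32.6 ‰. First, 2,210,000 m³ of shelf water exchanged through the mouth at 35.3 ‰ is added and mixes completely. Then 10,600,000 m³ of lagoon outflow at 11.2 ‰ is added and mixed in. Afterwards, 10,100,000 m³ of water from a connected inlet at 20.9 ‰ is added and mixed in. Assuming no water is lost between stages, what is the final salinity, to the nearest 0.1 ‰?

By conservation of dissolved salt,
Initial salt = 17,400,000×32.6 = 567,240,000
After stage 1: salt = 567,240,000 + 2,210,000×35.3 = 645,253,000; volume = 19,610,000 m³; S = 32.904 ‰
After stage 2: salt = 645,253,000 + 10,600,000×11.2 = 763,973,000; volume = 30,210,000 m³; S = 25.289 ‰
After stage 3: salt = 763,973,000 + 10,100,000×20.9 = 975,063,000; volume = 40,310,000 m³
S = 975,063,000 / 40,310,000 = 24.1891 ‰

24.2 ‰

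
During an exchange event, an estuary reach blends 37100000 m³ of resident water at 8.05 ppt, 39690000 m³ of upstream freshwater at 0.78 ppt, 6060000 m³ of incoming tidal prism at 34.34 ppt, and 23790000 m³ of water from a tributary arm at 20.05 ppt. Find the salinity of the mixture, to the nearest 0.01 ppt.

Total salt / total volume:
salt = 37,100,000×8.05 + 39,690,000×0.78 + 6,060,000×34.34 + 23,790,000×20.05 = 298,655,000 + 30,958,200 + 208,100,400 + 476,989,500 = 1,014,703,100
volume = 37,100,000 + 39,690,000 + 6,060,000 + 23,790,000 = 106,640,000 m³
S = 1,014,703,100 / 106,640,000 = 9.5152 ppt

9.52 ppt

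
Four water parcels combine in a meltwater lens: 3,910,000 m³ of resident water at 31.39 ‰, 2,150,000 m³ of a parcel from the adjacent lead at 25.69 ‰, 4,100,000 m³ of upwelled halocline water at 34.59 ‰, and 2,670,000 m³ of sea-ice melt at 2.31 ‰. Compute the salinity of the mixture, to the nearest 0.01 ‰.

25.41 ‰

Mass of salt is conserved:
salt = 3,910,000×31.39 + 2,150,000×25.69 + 4,100,000×34.59 + 2,670,000×2.31 = 122,734,900 + 55,233,500 + 141,819,000 + 6,167,700 = 325,955,100
volume = 3,910,000 + 2,150,000 + 4,100,000 + 2,670,000 = 12,830,000 m³
S = 325,955,100 / 12,830,000 = 25.4057 ‰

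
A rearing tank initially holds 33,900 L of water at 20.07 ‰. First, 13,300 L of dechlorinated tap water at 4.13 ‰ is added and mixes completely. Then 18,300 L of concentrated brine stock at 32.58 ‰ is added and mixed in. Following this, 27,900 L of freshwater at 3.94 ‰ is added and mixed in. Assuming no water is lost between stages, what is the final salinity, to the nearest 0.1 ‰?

Mass of salt is conserved:
Initial salt = 33,900×20.07 = 680,373
After stage 1: salt = 680,373 + 13,300×4.13 = 735,302; volume = 47,200 L; S = 15.578 ‰
After stage 2: salt = 735,302 + 18,300×32.58 = 1,331,516; volume = 65,500 L; S = 20.328 ‰
After stage 3: salt = 1,331,516 + 27,900×3.94 = 1,441,442; volume = 93,400 L
S = 1,441,442 / 93,400 = 15.433 ‰

15.4 ‰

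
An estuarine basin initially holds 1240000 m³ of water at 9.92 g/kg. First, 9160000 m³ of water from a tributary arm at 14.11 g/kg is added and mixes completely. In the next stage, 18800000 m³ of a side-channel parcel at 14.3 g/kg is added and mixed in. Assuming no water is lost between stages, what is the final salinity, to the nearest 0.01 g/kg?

Salt balance:
Initial salt = 1,240,000×9.92 = 12,300,800
After stage 1: salt = 12,300,800 + 9,160,000×14.11 = 141,548,400; volume = 10,400,000 m³; S = 13.61 g/kg
After stage 2: salt = 141,548,400 + 18,800,000×14.3 = 410,388,400; volume = 29,200,000 m³
S = 410,388,400 / 29,200,000 = 14.0544 g/kg

14.05 g/kg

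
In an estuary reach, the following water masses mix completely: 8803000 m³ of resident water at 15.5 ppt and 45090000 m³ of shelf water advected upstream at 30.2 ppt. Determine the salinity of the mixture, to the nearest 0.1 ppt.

27.8 ppt

By conservation of dissolved salt,
salt = 8,803,000×15.5 + 45,090,000×30.2 = 136,446,500 + 1,361,718,000 = 1,498,164,500
volume = 8,803,000 + 45,090,000 = 53,893,000 m³
S = 1,498,164,500 / 53,893,000 = 27.799 ppt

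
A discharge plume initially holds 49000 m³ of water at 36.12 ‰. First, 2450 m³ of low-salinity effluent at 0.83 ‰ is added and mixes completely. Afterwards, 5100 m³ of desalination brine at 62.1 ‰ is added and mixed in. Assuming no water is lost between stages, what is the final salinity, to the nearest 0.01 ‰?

36.93 ‰

Conserving salt mass:
Initial salt = 49,000×36.12 = 1,769,880
After stage 1: salt = 1,769,880 + 2,450×0.83 = 1,771,913.5; volume = 51,450 m³; S = 34.44 ‰
After stage 2: salt = 1,771,913.5 + 5,100×62.1 = 2,088,623.5; volume = 56,550 m³
S = 2,088,623.5 / 56,550 = 36.9341 ‰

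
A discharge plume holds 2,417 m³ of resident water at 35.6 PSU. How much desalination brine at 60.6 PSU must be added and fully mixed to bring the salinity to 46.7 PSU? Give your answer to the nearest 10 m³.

1930 m³

Salt balance: 2,417×35.6 + V×60.6 = (2,417+V)×46.7
86,045.2 + 60.6V = 112,873.9 + 46.7V
26,828.7 = 13.9V
V = 1,930.12 m³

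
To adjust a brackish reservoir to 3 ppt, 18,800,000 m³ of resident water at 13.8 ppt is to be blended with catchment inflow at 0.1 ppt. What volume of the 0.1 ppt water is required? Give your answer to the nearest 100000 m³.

Salt balance: 18,800,000×13.8 + V×0.1 = (18,800,000+V)×3
259,440,000 + 0.1V = 56,400,000 + 3V
203,040,000 = 2.9V
V = 70,013,793.1 m³

70000000 m³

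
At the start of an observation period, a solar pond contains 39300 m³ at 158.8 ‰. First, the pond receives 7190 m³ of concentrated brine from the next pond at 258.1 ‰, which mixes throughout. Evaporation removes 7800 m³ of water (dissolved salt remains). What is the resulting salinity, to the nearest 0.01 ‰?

209.27 ‰

After mixing: salt = 39,300×158.8 + 7,190×258.1 = 8,096,579; volume = 46,490 m³
After evaporation: salt unchanged = 8,096,579; volume = 46,490 − 7,800 = 38,690 m³
S = 8,096,579 / 38,690 = 209.268 ‰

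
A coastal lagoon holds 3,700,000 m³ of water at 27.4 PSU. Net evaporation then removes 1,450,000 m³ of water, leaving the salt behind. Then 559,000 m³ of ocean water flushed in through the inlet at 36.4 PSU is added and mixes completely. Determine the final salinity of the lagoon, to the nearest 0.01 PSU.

43.33 PSU

After evaporation: salt = 3,700,000×27.4 = 101,380,000; volume = 3,700,000 − 1,450,000 = 2,250,000 m³
After mixing: salt = 101,380,000 + 559,000×36.4 = 121,727,600; volume = 2,250,000 + 559,000 = 2,809,000 m³
S = 121,727,600 / 2,809,000 = 43.3349 PSU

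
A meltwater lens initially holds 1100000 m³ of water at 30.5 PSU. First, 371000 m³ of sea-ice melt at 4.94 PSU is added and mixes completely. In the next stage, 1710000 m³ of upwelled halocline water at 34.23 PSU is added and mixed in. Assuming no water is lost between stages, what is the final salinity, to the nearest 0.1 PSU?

By conservation of dissolved salt,
Initial salt = 1,100,000×30.5 = 33,550,000
After stage 1: salt = 33,550,000 + 371,000×4.94 = 35,382,740; volume = 1,471,000 m³; S = 24.054 PSU
After stage 2: salt = 35,382,740 + 1,710,000×34.23 = 93,916,040; volume = 3,181,000 m³
S = 93,916,040 / 3,181,000 = 29.5241 PSU

29.5 PSU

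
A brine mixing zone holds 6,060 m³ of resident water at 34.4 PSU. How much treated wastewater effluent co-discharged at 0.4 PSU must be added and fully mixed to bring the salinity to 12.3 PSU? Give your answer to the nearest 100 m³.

Salt balance: 6,060×34.4 + V×0.4 = (6,060+V)×12.3
208,464 + 0.4V = 74,538 + 12.3V
133,926 = 11.9V
V = 11,254.29 m³

11300 m³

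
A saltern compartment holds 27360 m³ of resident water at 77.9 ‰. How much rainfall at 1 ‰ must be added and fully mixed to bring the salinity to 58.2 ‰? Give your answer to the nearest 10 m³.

9420 m³

Salt balance: 27,360×77.9 + V×1 = (27,360+V)×58.2
2,131,344 + 1V = 1,592,352 + 58.2V
538,992 = 57.2V
V = 9,422.94 m³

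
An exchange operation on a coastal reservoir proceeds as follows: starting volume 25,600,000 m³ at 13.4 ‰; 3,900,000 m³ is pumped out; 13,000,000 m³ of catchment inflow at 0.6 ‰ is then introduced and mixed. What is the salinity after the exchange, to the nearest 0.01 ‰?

8.60 ‰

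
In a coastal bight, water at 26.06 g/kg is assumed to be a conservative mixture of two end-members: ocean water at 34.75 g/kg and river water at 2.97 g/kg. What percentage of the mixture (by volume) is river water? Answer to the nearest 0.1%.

Let f be the freshwater fraction. Salt balance per unit volume:
f×2.97 + (1−f)×34.75 = 26.06
f = (34.75 − 26.06) / (34.75 − 2.97) = 8.69/31.78 = 0.2734

27.3%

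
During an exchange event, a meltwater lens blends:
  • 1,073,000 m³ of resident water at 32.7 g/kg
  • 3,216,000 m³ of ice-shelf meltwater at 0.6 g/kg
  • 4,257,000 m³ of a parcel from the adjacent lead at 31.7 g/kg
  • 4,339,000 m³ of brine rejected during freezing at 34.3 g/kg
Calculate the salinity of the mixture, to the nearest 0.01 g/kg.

24.90 g/kg

By conservation of dissolved salt,
salt = 1,073,000×32.7 + 3,216,000×0.6 + 4,257,000×31.7 + 4,339,000×34.3 = 35,087,100 + 1,929,600 + 134,946,900 + 148,827,700 = 320,791,300
volume = 1,073,000 + 3,216,000 + 4,257,000 + 4,339,000 = 12,885,000 m³
S = 320,791,300 / 12,885,000 = 24.8965 g/kg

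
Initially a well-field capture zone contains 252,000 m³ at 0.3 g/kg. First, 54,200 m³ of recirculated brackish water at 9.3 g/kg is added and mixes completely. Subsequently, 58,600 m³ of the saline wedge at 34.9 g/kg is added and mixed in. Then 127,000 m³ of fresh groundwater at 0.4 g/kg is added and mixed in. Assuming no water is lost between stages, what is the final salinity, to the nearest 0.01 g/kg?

5.44 g/kg

Mass of salt is conserved:
Initial salt = 252,000×0.3 = 75,600
After stage 1: salt = 75,600 + 54,200×9.3 = 579,660; volume = 306,200 m³; S = 1.893 g/kg
After stage 2: salt = 579,660 + 58,600×34.9 = 2,624,800; volume = 364,800 m³; S = 7.195 g/kg
After stage 3: salt = 2,624,800 + 127,000×0.4 = 2,675,600; volume = 491,800 m³
S = 2,675,600 / 491,800 = 5.4404 g/kg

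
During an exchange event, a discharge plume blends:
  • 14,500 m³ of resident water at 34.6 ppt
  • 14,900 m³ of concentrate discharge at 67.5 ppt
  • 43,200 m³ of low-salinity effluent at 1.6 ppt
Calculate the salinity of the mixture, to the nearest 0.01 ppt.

Conserving salt mass:
salt = 14,500×34.6 + 14,900×67.5 + 43,200×1.6 = 501,700 + 1,005,750 + 69,120 = 1,576,570
volume = 14,500 + 14,900 + 43,200 = 72,600 m³
S = 1,576,570 / 72,600 = 21.7158 ppt

21.72 ppt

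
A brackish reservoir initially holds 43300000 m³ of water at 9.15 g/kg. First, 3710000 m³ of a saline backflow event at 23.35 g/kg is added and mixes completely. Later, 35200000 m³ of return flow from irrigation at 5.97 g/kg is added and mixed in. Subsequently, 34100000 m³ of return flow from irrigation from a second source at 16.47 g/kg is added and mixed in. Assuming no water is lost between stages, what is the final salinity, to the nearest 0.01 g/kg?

Conserving salt mass:
Initial salt = 43,300,000×9.15 = 396,195,000
After stage 1: salt = 396,195,000 + 3,710,000×23.35 = 482,823,500; volume = 47,010,000 m³; S = 10.271 g/kg
After stage 2: salt = 482,823,500 + 35,200,000×5.97 = 692,967,500; volume = 82,210,000 m³; S = 8.429 g/kg
After stage 3: salt = 692,967,500 + 34,100,000×16.47 = 1,254,594,500; volume = 116,310,000 m³
S = 1,254,594,500 / 116,310,000 = 10.7866 g/kg

10.79 g/kg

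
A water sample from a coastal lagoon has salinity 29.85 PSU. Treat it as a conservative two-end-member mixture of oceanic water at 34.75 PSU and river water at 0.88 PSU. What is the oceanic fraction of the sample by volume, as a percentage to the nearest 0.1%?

Let g be the oceanic fraction. Salt balance per unit volume:
g×34.75 + (1−g)×0.88 = 29.85
g = (29.85 − 0.88) / (34.75 − 0.88) = 28.97/33.87 = 0.8553

85.5%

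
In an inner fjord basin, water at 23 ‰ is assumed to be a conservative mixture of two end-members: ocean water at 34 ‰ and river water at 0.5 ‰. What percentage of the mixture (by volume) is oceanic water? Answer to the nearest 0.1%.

Let g be the oceanic fraction. Salt balance per unit volume:
g×34 + (1−g)×0.5 = 23
g = (23 − 0.5) / (34 − 0.5) = 22.5/33.5 = 0.6716

67.2%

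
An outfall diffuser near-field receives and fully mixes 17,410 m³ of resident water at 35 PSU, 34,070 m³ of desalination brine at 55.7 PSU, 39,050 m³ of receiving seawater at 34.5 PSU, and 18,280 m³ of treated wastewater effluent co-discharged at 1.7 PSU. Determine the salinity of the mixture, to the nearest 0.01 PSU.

35.71 PSU

By conservation of dissolved salt,
salt = 17,410×35 + 34,070×55.7 + 39,050×34.5 + 18,280×1.7 = 609,350 + 1,897,699 + 1,347,225 + 31,076 = 3,885,350
volume = 17,410 + 34,070 + 39,050 + 18,280 = 108,810 m³
S = 3,885,350 / 108,810 = 35.7077 PSU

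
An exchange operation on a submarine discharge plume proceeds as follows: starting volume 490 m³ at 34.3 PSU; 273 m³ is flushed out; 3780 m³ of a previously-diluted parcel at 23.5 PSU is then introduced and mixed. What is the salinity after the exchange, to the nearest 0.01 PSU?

24.09 PSU

Remaining after removal: 217 m³ at 34.3 PSU (salt = 7,443.1)
After addition: salt = 7,443.1 + 3,780×23.5 = 96,273.1; volume = 3,997 m³
S = 96,273.1 / 3,997 = 24.0863 PSU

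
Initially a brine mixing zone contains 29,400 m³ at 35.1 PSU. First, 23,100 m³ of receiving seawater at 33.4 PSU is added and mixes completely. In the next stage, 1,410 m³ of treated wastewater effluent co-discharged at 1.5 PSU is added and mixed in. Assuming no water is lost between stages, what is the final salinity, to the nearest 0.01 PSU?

33.49 PSU

Mass of salt is conserved:
Initial salt = 29,400×35.1 = 1,031,940
After stage 1: salt = 1,031,940 + 23,100×33.4 = 1,803,480; volume = 52,500 m³; S = 34.352 PSU
After stage 2: salt = 1,803,480 + 1,410×1.5 = 1,805,595; volume = 53,910 m³
S = 1,805,595 / 53,910 = 33.4928 PSU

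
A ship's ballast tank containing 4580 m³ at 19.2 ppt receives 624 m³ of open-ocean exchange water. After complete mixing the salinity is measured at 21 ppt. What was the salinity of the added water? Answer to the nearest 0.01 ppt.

34.21 ppt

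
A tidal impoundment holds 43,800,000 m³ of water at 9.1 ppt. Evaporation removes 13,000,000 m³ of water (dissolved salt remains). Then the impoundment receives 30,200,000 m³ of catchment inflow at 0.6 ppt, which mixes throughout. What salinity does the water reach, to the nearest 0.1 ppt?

After evaporation: salt = 43,800,000×9.1 = 398,580,000; volume = 43,800,000 − 13,000,000 = 30,800,000 m³
After mixing: salt = 398,580,000 + 30,200,000×0.6 = 416,700,000; volume = 30,800,000 + 30,200,000 = 61,000,000 m³
S = 416,700,000 / 61,000,000 = 6.8311 ppt

6.8 ppt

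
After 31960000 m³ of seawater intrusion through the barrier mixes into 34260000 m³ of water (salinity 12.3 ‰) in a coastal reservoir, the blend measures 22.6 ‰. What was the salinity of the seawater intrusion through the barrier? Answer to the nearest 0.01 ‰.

33.64 ‰

Salt balance: 34,260,000×12.3 + 31,960,000×S = 66,220,000×22.6
421,398,000 + 31,960,000·S = 1,496,572,000
S = (1,496,572,000 − 421,398,000) / 31,960,000 = 33.6412 ‰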